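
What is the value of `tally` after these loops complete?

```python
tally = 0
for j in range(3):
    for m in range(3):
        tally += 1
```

3 * 3 = 9
`tally` takes the values: 0 → 1 → 2 → 3 → 4 → 5 → 6 → 7 → 8 → 9

Answer: 9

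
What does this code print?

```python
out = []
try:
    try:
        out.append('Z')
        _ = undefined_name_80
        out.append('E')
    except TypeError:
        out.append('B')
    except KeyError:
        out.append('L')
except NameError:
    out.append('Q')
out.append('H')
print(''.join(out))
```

Execution trace: 'Z' (try body) → 'Q' (outer except NameError) → 'H' (after the try/except). Output: ZQH

Answer: ZQH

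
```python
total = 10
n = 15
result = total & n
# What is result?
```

Trace:
`total = 10` → total = 10
`n = 15` → n = 15
`result = total & n` → result = 10
So result = 10

Answer: 10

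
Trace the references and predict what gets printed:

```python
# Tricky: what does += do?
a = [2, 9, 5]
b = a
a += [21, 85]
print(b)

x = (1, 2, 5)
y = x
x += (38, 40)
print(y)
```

Key concept: += behavior differs for mutable vs immutable.
Step by step:
`a = [2, 9, 5]` → a = [2, 9, 5]
`b = a` → b = [2, 9, 5] (same object as a)
`a += [21, 85]` → a = [2, 9, 5, 21, 85] (same object as b); b = [2, 9, 5, 21, 85] (same object as a)
`print(b)` → prints [2, 9, 5, 21, 85]
`x = (1, 2, 5)` → x = (1, 2, 5)
`y = x` → y = (1, 2, 5)
`x += (38, 40)` → x = (1, 2, 5, 38, 40)
`print(y)` → prints (1, 2, 5)

Answer:
[2, 9, 5, 21, 85]
(1, 2, 5)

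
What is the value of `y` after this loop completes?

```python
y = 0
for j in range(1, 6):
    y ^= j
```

XOR of 1 to 5
`y` takes the values: 0 → 1 → 3 → 0 → 4 → 1

Answer: 1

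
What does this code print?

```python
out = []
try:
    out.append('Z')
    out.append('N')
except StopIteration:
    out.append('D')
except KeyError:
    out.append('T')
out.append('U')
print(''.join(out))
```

Execution trace: 'Z' (try body) → 'N' (try body, no exception) → 'U' (after the try/except). Output: ZNU

Answer: ZNU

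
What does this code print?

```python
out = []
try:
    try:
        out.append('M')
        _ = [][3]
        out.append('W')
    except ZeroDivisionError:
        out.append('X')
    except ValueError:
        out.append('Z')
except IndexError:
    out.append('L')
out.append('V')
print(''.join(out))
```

Execution trace: 'M' (try body) → 'L' (outer except IndexError) → 'V' (after the try/except). Output: MLV

Answer: MLV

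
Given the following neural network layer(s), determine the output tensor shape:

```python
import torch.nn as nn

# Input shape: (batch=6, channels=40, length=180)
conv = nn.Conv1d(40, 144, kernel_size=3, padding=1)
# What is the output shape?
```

Input: (6, 40, 180) -> Output: (6, 144, 180)

Answer: (6, 144, 180)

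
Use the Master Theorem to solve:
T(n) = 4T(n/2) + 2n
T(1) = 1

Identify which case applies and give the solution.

a=4, b=2, f(n)=2n. log_2(4) = 2. Since c=1 < 2, Case 1 applies: T(n) = Θ(n^log_b(a)) = O(n^2).

Answer: O(n^2) - Case 1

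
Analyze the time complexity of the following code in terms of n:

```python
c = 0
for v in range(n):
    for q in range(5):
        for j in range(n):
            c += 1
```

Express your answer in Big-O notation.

Each loop level contributes: n × 1 × n. Multiplying the contributions gives O(n^2).

Answer: O(n^2)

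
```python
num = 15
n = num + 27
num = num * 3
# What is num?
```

Trace:
`num = 15` → num = 15
`n = num + 27` → n = 42
`num = num * 3` → num = 45
So num = 45

Answer: 45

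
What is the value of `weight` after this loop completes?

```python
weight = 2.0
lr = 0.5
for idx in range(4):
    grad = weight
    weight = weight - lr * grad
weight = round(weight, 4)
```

Gradient descent: w = 2.0 * (1 - 0.5)^4
`weight` takes the values: 2.0 → 1.0 → 0.5 → 0.25 → 0.125

Answer: 0.125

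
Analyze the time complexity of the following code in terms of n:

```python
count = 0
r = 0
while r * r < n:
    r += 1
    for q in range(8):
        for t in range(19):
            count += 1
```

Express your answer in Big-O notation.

Each loop level contributes: √n × 1 × 1. Multiplying the contributions gives O(√n).

Answer: O(√n)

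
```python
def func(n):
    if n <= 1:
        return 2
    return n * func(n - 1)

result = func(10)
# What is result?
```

func(10) = 10 * 9 * 8 * 7 * 6 * 5 * 4 * 3 * 2 * 2 = 7257600

Answer: 7257600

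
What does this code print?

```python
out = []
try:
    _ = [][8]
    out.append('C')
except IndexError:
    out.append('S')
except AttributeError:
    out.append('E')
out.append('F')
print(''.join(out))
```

Execution trace: 'S' (except IndexError) → 'F' (after the try/except). Output: SF

Answer: SF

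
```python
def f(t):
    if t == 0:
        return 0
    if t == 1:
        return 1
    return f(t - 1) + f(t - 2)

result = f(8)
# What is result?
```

Build up from base cases: f(0)=0, f(1)=1, f(2)=1, f(3)=2, f(4)=3, f(5)=5, f(6)=8, ..., f(8)=21

Answer: 21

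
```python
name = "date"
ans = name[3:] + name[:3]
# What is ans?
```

Trace:
`name = "date"` → name = 'date'
`ans = name[3:] + name[:3]` → ans = 'edat'
So ans = 'edat'

Answer: 'edat'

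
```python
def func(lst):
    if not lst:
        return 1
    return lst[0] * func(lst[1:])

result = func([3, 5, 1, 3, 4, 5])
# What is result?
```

Product over [3, 5, 1, 3, 4, 5] = 3 * 5 * 1 * 3 * 4 * 5 = 900

Answer: 900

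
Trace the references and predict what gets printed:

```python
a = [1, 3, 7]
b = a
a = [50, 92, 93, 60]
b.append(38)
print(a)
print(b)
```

Key concept: rebinding vs mutation: a is rebound to a new list, b still points at the original.
Step by step:
`a = [1, 3, 7]` → a = [1, 3, 7]
`b = a` → b = [1, 3, 7] (same object as a)
`a = [50, 92, 93, 60]` → a = [50, 92, 93, 60]
`b.append(38)` → b = [1, 3, 7, 38]
`print(a)` → prints [50, 92, 93, 60]
`print(b)` → prints [1, 3, 7, 38]

Answer:
[50, 92, 93, 60]
[1, 3, 7, 38]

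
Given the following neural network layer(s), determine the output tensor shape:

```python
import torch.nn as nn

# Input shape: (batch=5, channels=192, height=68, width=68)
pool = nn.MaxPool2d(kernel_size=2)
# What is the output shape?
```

Input: (5, 192, 68, 68) -> Output: (5, 192, 34, 34)

Answer: (5, 192, 34, 34)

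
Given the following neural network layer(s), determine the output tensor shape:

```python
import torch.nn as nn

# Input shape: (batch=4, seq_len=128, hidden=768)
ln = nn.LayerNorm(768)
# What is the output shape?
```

Input: (4, 128, 768) -> Output: (4, 128, 768)

Answer: (4, 128, 768)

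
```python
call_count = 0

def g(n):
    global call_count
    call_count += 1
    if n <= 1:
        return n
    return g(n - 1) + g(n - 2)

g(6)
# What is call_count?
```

Calls(n) = 1 + Calls(n-1) + Calls(n-2); Calls(0)=Calls(1)=1. For n=6 this gives 25.

Answer: 25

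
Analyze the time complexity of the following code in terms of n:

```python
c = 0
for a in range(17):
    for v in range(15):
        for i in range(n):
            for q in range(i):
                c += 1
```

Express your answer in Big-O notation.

Each loop level contributes: 1 × 1 × n × n. Multiplying the contributions gives O(n^2).

Answer: O(n^2)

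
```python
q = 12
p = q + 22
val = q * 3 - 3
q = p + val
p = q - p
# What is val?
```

Trace:
`q = 12` → q = 12
`p = q + 22` → p = 34
`val = q * 3 - 3` → val = 33
`q = p + val` → q = 67
`p = q - p` → p = 33
So val = 33

Answer: 33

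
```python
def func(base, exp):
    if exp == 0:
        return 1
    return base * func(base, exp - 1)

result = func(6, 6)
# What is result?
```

func(6, 6) = 6 * 6 * 6 * 6 * 6 * 6 = 46656

Answer: 46656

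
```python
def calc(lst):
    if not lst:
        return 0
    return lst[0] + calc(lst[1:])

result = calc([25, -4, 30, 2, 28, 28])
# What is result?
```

25 + (-4) + 30 + 2 + 28 + 28 + 0 = 109

Answer: 109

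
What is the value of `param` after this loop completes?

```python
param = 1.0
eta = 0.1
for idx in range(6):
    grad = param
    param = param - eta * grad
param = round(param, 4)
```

Gradient descent: w = 1.0 * (1 - 0.1)^6
`param` takes the values: 1.0 → 0.9 → 0.81 → 0.729 → 0.6561 → 0.59049 → 0.531441 → 0.5314

Answer: 0.5314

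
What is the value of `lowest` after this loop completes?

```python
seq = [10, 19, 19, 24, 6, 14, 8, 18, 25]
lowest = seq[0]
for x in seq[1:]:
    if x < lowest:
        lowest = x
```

Minimum of [10, 19, 19, 24, 6, 14, 8, 18, 25]
`lowest` takes the values: 10 → 6

Answer: 6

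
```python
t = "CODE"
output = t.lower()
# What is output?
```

Trace:
`t = "CODE"` → t = 'CODE'
`output = t.lower()` → output = 'code'
So output = 'code'

Answer: 'code'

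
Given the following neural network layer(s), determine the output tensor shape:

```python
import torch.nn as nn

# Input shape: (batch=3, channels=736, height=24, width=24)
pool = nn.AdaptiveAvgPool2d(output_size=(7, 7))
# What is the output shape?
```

Input: (3, 736, 24, 24) -> Output: (3, 736, 7, 7)

Answer: (3, 736, 7, 7)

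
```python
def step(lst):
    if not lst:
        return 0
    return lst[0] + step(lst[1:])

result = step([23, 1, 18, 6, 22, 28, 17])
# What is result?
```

23 + 1 + 18 + 6 + 22 + 28 + 17 + 0 = 115

Answer: 115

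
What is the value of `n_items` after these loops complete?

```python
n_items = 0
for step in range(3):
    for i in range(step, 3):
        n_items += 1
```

Upper triangle: 3 + 2 + ... + 1
`n_items` takes the values: 0 → 1 → 2 → 3 → 4 → 5 → 6

Answer: 6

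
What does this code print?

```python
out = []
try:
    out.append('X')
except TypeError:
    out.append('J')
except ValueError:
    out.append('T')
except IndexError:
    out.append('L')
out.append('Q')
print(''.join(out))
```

Execution trace: 'X' (try body, no exception) → 'Q' (after the try/except). Output: XQ

Answer: XQ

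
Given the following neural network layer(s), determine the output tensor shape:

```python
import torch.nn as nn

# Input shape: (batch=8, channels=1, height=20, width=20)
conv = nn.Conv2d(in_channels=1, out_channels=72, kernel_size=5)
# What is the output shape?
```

Input: (8, 1, 20, 20) -> Output: (8, 72, 16, 16)

Answer: (8, 72, 16, 16)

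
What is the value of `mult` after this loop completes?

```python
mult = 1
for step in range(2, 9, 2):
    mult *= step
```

Product of even numbers 2 to 8
`mult` takes the values: 1 → 2 → 8 → 48 → 384

Answer: 384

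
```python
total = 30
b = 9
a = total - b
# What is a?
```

Trace:
`total = 30` → total = 30
`b = 9` → b = 9
`a = total - b` → a = 21
So a = 21

Answer: 21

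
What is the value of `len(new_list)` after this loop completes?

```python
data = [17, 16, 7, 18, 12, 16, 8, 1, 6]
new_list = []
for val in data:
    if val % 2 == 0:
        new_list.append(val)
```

Count even numbers in [17, 16, 7, 18, 12, 16, 8, 1, 6]
`new_list` takes the values: [] → [16] → [16, 18] → [16, 18, 12] → [16, 18, 12, 16] → [16, 18, 12, 16, 8] → [16, 18, 12, 16, 8, 6]
So `len(new_list)` = 6

Answer: 6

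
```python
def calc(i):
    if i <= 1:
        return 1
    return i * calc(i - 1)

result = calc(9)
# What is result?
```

calc(9) = 9 * 8 * 7 * 6 * 5 * 4 * 3 * 2 * 1 = 362880

Answer: 362880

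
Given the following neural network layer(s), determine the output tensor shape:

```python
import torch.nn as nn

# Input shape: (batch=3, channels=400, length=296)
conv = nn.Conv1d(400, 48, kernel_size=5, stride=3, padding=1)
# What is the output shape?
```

Input: (3, 400, 296) -> Output: (3, 48, 98)

Answer: (3, 48, 98)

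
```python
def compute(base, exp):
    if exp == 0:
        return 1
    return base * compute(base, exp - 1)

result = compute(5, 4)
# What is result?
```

compute(5, 4) = 5 * 5 * 5 * 5 = 625

Answer: 625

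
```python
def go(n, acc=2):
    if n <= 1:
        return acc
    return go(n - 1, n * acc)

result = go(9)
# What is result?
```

Accumulator trace (n, acc): (9, 2) -> (8, 18) -> (7, 144) -> (6, 1008) -> (5, 6048) -> (4, 30240) -> (3, 120960) -> (2, 362880) -> (1, 725760) -> return 725760

Answer: 725760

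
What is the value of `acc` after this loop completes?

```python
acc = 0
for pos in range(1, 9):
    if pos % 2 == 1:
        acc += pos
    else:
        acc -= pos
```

Add odd, subtract even
`acc` takes the values: 0 → 1 → -1 → 2 → -2 → 3 → -3 → 4 → -4

Answer: -4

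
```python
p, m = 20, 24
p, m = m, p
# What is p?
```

Trace:
`p, m = 20, 24` → p = 20; m = 24
`p, m = m, p` → p = 24; m = 20
So p = 24

Answer: 24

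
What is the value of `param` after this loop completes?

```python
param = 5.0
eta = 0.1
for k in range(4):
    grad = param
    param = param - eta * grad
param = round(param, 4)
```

Gradient descent: w = 5.0 * (1 - 0.1)^4
`param` takes the values: 5.0 → 4.5 → 4.05 → 3.645 → 3.2805

Answer: 3.2805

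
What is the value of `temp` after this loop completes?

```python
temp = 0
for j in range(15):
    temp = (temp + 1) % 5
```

Increment mod 5, 15 times = 0
`temp` takes the values: 0 → 1 → 2 → 3 → 4 → 0 → 1 → 2 → 3 → 4 → 0 → 1 → 2 → 3 → 4 → 0

Answer: 0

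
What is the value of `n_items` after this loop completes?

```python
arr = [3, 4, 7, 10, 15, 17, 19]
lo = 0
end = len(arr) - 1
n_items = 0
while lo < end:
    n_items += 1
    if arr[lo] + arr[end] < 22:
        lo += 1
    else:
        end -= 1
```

Steps to find pair summing to 22
`n_items` takes the values: 0 → 1 → 2 → 3 → 4 → 5 → 6

Answer: 6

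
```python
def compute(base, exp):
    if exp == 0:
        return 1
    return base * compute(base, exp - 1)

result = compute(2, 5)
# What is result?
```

compute(2, 5) = 2 * 2 * 2 * 2 * 2 = 32

Answer: 32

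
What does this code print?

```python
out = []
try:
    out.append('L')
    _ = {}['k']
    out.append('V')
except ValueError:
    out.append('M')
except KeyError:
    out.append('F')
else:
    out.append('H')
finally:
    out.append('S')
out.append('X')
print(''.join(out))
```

Execution trace: 'L' (try body) → 'F' (except KeyError) → 'S' (finally) → 'X' (after the try/except). Output: LFSX

Answer: LFSX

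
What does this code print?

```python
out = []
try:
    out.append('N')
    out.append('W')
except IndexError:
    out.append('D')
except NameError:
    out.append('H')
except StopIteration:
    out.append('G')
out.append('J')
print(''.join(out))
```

Execution trace: 'N' (try body) → 'W' (try body, no exception) → 'J' (after the try/except). Output: NWJ

Answer: NWJ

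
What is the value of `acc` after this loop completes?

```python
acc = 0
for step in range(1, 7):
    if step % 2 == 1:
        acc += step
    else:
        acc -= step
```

Add odd, subtract even
`acc` takes the values: 0 → 1 → -1 → 2 → -2 → 3 → -3

Answer: -3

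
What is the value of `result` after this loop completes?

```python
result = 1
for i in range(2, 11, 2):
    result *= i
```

Product of even numbers 2 to 10
`result` takes the values: 1 → 2 → 8 → 48 → 384 → 3840

Answer: 3840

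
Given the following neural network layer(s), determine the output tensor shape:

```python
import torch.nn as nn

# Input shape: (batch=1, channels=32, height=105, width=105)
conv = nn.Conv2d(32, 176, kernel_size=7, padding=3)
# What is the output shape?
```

Input: (1, 32, 105, 105) -> Output: (1, 176, 105, 105)

Answer: (1, 176, 105, 105)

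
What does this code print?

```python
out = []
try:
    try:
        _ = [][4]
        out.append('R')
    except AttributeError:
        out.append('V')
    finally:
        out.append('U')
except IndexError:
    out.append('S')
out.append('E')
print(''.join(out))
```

Execution trace: 'U' (inner finally) → 'S' (outer except IndexError) → 'E' (after the try/except). Output: USE

Answer: USE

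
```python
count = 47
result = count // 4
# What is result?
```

Trace:
`count = 47` → count = 47
`result = count // 4` → result = 11
So result = 11

Answer: 11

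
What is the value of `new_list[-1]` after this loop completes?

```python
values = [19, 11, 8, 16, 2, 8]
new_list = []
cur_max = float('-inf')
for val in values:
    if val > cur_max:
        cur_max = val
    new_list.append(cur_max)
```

Running max ends at 19
`new_list` takes the values: [] → [19] → [19, 19] → [19, 19, 19] → [19, 19, 19, 19] → [19, 19, 19, 19, 19] → [19, 19, 19, 19, 19, 19]
So `new_list[-1]` = 19

Answer: 19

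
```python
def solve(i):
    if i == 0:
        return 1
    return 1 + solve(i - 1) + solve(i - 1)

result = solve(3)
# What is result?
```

solve(i) = 1 + 2·solve(i-1), solve(0)=1. Closed form: (1+1)·2^3 - 1 = 15.

Answer: 15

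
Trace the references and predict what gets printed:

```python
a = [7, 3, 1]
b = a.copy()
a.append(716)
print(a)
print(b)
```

Key concept: list.copy() creates independent copy.
Step by step:
`a = [7, 3, 1]` → a = [7, 3, 1]
`b = a.copy()` → b = [7, 3, 1]
`a.append(716)` → a = [7, 3, 1, 716]
`print(a)` → prints [7, 3, 1, 716]
`print(b)` → prints [7, 3, 1]

Answer:
[7, 3, 1, 716]
[7, 3, 1]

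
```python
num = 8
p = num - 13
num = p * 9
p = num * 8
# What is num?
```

Trace:
`num = 8` → num = 8
`p = num - 13` → p = -5
`num = p * 9` → num = -45
`p = num * 8` → p = -360
So num = -45

Answer: -45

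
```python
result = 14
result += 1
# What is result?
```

Trace:
`result = 14` → result = 14
`result += 1` → result = 15
So result = 15

Answer: 15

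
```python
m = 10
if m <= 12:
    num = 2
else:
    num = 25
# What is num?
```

Trace:
`m = 10` → m = 10
`if m <= 12: ...` → m <= 12 is True → num = 2
So num = 2

Answer: 2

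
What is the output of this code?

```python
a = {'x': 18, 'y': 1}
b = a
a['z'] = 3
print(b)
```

Key concept: dict aliasing.
Step by step:
`a = {'x': 18, 'y': 1}` → a = {'x': 18, 'y': 1}
`b = a` → b = {'x': 18, 'y': 1} (same object as a)
`a['z'] = 3` → a = {'x': 18, 'y': 1, 'z': 3} (same object as b); b = {'x': 18, 'y': 1, 'z': 3} (same object as a)
`print(b)` → prints {'x': 18, 'y': 1, 'z': 3}

Answer: {'x': 18, 'y': 1, 'z': 3}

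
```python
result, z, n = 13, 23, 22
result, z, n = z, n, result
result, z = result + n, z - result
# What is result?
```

Trace:
`result, z, n = 13, 23, 22` → result = 13; z = 23; n = 22
`result, z, n = z, n, result` → result = 23; z = 22; n = 13
`result, z = result + n, z - result` → result = 36; z = -1
So result = 36

Answer: 36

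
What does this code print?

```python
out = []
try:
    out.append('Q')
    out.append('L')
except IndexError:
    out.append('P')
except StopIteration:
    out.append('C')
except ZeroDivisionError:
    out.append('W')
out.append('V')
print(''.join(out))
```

Execution trace: 'Q' (try body) → 'L' (try body, no exception) → 'V' (after the try/except). Output: QLV

Answer: QLV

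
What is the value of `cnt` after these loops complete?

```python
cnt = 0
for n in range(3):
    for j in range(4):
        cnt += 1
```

3 * 4 = 12
`cnt` takes the values: 0 → 1 → 2 → 3 → 4 → 5 → 6 → 7 → 8 → 9 → 10 → 11 → 12

Answer: 12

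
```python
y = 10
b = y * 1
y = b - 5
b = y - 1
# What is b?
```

Trace:
`y = 10` → y = 10
`b = y * 1` → b = 10
`y = b - 5` → y = 5
`b = y - 1` → b = 4
So b = 4

Answer: 4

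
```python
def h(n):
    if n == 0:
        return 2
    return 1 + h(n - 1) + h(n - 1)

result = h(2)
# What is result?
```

h(n) = 1 + 2·h(n-1), h(0)=2. Closed form: (2+1)·2^2 - 1 = 11.

Answer: 11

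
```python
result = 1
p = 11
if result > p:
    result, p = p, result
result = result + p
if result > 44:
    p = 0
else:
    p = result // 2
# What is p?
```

Trace:
`result = 1` → result = 1
`p = 11` → p = 11
`if result > p: ...` → result > p is False → no variable changes
`result = result + p` → result = 12
`if result > 44: ...` → result > 44 is False, take else branch → p = 6
So p = 6

Answer: 6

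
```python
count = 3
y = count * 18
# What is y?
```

Trace:
`count = 3` → count = 3
`y = count * 18` → y = 54
So y = 54

Answer: 54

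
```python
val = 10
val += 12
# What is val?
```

Trace:
`val = 10` → val = 10
`val += 12` → val = 22
So val = 22

Answer: 22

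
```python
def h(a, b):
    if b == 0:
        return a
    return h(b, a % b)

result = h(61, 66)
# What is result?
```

h(61, 66) -> h(66, 61) -> h(61, 5) -> h(5, 1) -> h(1, 0) -> 1

Answer: 1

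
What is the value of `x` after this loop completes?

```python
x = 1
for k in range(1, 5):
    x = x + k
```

Start at 1, add 1 through 4
`x` takes the values: 1 → 2 → 4 → 7 → 11

Answer: 11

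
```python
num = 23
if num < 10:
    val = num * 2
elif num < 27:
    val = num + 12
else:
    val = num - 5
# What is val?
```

Trace:
`num = 23` → num = 23
`if num < 10: ...` → num < 10 is False, num < 27 is True → val = 35
So val = 35

Answer: 35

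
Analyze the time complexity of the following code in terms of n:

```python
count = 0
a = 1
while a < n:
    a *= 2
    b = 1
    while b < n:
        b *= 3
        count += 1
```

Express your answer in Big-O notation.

Each loop level contributes: log n × log n. Multiplying the contributions gives O(log² n).

Answer: O(log² n)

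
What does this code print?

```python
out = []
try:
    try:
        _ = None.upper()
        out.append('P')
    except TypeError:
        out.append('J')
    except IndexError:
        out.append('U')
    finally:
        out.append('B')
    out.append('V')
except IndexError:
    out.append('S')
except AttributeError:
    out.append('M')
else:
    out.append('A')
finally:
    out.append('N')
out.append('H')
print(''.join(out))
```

Execution trace: 'B' (inner finally) → 'M' (except AttributeError) → 'N' (finally) → 'H' (after the try/except). Output: BMNH

Answer: BMNH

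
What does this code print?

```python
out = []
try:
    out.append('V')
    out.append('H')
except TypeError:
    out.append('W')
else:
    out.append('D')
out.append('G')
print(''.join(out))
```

Execution trace: 'V' (try body) → 'H' (try body, no exception) → 'D' (else) → 'G' (after the try/except). Output: VHDG

Answer: VHDG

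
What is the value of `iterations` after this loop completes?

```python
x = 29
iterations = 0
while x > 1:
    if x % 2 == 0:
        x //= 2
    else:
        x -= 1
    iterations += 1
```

Steps to reduce 29 to 1
`iterations` takes the values: 0 → 1 → 2 → 3 → 4 → 5 → 6 → 7

Answer: 7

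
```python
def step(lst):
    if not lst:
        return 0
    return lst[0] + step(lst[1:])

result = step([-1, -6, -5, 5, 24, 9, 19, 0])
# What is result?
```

(-1) + (-6) + (-5) + 5 + 24 + 9 + 19 + 0 + 0 = 45

Answer: 45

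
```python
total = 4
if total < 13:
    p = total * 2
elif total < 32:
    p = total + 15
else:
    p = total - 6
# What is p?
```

Trace:
`total = 4` → total = 4
`if total < 13: ...` → total < 13 is True → p = 8
So p = 8

Answer: 8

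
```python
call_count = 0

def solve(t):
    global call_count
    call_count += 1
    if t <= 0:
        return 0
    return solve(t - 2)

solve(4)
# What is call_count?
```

Linear recursion stepping by 2: 3 calls from t=4 down to ≤0.

Answer: 3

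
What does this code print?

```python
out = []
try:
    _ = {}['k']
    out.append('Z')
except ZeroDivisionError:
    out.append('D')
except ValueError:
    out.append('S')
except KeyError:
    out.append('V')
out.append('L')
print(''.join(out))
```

Execution trace: 'V' (except KeyError) → 'L' (after the try/except). Output: VL

Answer: VL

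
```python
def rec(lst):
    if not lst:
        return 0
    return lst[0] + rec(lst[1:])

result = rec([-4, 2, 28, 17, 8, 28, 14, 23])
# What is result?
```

(-4) + 2 + 28 + 17 + 8 + 28 + 14 + 23 + 0 = 116

Answer: 116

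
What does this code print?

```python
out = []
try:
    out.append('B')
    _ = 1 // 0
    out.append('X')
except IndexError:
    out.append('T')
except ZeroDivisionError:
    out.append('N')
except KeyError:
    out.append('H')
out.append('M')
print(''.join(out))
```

Execution trace: 'B' (try body) → 'N' (except ZeroDivisionError) → 'M' (after the try/except). Output: BNM

Answer: BNM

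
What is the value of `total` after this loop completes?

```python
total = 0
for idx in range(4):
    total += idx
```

Sum of 0 to 3 = 6
`total` takes the values: 0 → 1 → 3 → 6

Answer: 6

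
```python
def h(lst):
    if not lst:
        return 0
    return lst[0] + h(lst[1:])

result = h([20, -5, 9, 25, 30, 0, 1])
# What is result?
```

20 + (-5) + 9 + 25 + 30 + 0 + 1 + 0 = 80

Answer: 80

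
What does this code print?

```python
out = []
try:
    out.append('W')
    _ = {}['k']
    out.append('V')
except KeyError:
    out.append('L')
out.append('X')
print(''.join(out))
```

Execution trace: 'W' (try body) → 'L' (except KeyError) → 'X' (after the try/except). Output: WLX

Answer: WLX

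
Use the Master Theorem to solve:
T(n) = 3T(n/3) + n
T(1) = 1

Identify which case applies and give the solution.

a=3, b=3, f(n)=n. log_3(3) = 1. Since c=1 = 1, Case 2 applies: T(n) = Θ(n^log_b(a) · log n) = O(n log n).

Answer: O(n log n) - Case 2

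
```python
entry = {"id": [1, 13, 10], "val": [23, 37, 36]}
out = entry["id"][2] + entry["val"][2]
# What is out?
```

Trace:
`entry = {"id": [1, 13, 10], "val": [23, 37, 36]}` → entry = {'id': [1, 13, 10], 'val': [23, 37, 36]}
`out = entry["id"][2] + entry["val"][2]` → out = 46
So out = 46

Answer: 46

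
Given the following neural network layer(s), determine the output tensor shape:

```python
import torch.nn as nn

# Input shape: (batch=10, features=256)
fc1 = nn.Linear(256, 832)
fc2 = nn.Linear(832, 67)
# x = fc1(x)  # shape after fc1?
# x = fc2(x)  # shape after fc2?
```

Input: (10, 256) -> after fc1: (10, 832) -> Output: (10, 67)

Answer: (10, 67)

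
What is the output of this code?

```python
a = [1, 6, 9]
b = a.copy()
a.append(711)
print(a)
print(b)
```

Key concept: list.copy() creates independent copy.
Step by step:
`a = [1, 6, 9]` → a = [1, 6, 9]
`b = a.copy()` → b = [1, 6, 9]
`a.append(711)` → a = [1, 6, 9, 711]
`print(a)` → prints [1, 6, 9, 711]
`print(b)` → prints [1, 6, 9]

Answer:
[1, 6, 9, 711]
[1, 6, 9]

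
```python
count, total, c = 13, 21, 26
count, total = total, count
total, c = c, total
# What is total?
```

Trace:
`count, total, c = 13, 21, 26` → count = 13; total = 21; c = 26
`count, total = total, count` → count = 21; total = 13
`total, c = c, total` → total = 26; c = 13
So total = 26

Answer: 26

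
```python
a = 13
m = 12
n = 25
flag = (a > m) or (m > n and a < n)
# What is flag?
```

Trace:
`a = 13` → a = 13
`m = 12` → m = 12
`n = 25` → n = 25
`flag = (a > m) or (m > n and a < n)` → flag = True
So flag = True

Answer: True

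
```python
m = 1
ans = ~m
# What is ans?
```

Trace:
`m = 1` → m = 1
`ans = ~m` → ans = -2
So ans = -2

Answer: -2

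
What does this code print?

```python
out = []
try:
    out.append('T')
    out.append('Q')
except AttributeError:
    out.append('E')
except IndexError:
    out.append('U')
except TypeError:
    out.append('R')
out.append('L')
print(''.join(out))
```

Execution trace: 'T' (try body) → 'Q' (try body, no exception) → 'L' (after the try/except). Output: TQL

Answer: TQL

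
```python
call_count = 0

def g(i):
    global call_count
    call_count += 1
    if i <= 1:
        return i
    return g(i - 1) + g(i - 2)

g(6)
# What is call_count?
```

Calls(i) = 1 + Calls(i-1) + Calls(i-2); Calls(0)=Calls(1)=1. For i=6 this gives 25.

Answer: 25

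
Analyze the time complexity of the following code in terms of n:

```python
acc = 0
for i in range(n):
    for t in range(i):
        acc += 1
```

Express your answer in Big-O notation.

Each loop level contributes: n × n. Multiplying the contributions gives O(n^2).

Answer: O(n^2)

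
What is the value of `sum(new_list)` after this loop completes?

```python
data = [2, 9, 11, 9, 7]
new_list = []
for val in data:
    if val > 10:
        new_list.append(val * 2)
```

Sum of doubled values > 10
`new_list` takes the values: [] → [22]
So `sum(new_list)` = 22

Answer: 22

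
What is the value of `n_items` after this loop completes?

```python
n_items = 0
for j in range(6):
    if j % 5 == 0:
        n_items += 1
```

Count numbers divisible by 5 in range(6)
`n_items` takes the values: 0 → 1 → 2

Answer: 2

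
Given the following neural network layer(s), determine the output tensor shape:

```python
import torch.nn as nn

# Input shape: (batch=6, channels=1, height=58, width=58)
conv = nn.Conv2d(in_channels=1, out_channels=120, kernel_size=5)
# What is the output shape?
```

Input: (6, 1, 58, 58) -> Output: (6, 120, 54, 54)

Answer: (6, 120, 54, 54)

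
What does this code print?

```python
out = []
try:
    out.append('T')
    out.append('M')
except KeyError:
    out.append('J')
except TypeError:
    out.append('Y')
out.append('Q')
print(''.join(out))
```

Execution trace: 'T' (try body) → 'M' (try body, no exception) → 'Q' (after the try/except). Output: TMQ

Answer: TMQ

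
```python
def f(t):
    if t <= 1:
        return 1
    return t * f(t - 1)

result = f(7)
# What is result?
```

f(7) = 7 * 6 * 5 * 4 * 3 * 2 * 1 = 5040

Answer: 5040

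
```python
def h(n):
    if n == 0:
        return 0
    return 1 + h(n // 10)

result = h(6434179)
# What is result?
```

Count of digits of 6434179: 7

Answer: 7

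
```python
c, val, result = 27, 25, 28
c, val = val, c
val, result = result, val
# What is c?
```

Trace:
`c, val, result = 27, 25, 28` → c = 27; val = 25; result = 28
`c, val = val, c` → c = 25; val = 27
`val, result = result, val` → val = 28; result = 27
So c = 25

Answer: 25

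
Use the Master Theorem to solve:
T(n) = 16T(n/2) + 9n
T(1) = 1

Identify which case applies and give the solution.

a=16, b=2, f(n)=9n. log_2(16) = 4. Since c=1 < 4, Case 1 applies: T(n) = Θ(n^log_b(a)) = O(n^4).

Answer: O(n^4) - Case 1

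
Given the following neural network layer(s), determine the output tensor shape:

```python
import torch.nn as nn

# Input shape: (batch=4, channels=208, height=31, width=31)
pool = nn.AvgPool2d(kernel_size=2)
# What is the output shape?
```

Input: (4, 208, 31, 31) -> Output: (4, 208, 15, 15)

Answer: (4, 208, 15, 15)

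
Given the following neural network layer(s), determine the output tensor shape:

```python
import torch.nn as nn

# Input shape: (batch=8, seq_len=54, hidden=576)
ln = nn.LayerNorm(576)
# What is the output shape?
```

Input: (8, 54, 576) -> Output: (8, 54, 576)

Answer: (8, 54, 576)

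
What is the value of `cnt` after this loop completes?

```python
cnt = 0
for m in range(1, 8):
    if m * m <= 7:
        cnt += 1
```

Count numbers where m² ≤ 7
`cnt` takes the values: 0 → 1 → 2

Answer: 2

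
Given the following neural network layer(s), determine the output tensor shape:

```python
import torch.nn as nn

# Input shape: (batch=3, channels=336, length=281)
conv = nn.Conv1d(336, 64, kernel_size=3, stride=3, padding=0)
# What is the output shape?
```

Input: (3, 336, 281) -> Output: (3, 64, 93)

Answer: (3, 64, 93)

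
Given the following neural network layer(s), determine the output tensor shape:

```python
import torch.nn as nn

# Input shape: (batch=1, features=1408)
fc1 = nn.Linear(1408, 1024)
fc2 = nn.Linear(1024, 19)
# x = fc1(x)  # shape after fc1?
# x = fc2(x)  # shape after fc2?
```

Input: (1, 1408) -> after fc1: (1, 1024) -> Output: (1, 19)

Answer: (1, 19)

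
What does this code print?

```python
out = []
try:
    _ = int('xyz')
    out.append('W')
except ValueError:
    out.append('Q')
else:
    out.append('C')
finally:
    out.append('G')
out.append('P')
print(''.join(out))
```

Execution trace: 'Q' (except ValueError) → 'G' (finally) → 'P' (after the try/except). Output: QGP

Answer: QGP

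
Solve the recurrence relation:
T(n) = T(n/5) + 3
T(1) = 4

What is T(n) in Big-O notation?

Each step divides n by 5 and adds 3. After log_5(n) steps we reach T(1)=4. So T(n) = 3·log_5(n) + 4 = O(log n).

Answer: O(log n)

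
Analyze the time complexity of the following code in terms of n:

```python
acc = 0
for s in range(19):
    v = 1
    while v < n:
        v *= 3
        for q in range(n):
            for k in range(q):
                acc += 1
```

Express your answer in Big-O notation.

Each loop level contributes: 1 × log n × n × n. Multiplying the contributions gives O(n^2 log n).

Answer: O(n^2 log n)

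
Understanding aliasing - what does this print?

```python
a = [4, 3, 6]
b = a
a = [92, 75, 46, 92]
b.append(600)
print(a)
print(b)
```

Key concept: rebinding vs mutation: a is rebound to a new list, b still points at the original.
Step by step:
`a = [4, 3, 6]` → a = [4, 3, 6]
`b = a` → b = [4, 3, 6] (same object as a)
`a = [92, 75, 46, 92]` → a = [92, 75, 46, 92]
`b.append(600)` → b = [4, 3, 6, 600]
`print(a)` → prints [92, 75, 46, 92]
`print(b)` → prints [4, 3, 6, 600]

Answer:
[92, 75, 46, 92]
[4, 3, 6, 600]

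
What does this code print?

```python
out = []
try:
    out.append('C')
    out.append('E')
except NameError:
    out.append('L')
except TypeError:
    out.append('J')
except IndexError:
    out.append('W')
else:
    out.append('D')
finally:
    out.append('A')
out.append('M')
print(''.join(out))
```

Execution trace: 'C' (try body) → 'E' (try body, no exception) → 'D' (else) → 'A' (finally) → 'M' (after the try/except). Output: CEDAM

Answer: CEDAM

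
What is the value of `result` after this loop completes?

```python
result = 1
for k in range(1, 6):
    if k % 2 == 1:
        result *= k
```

Product of odd numbers 1 to 5
`result` takes the values: 1 → 3 → 15

Answer: 15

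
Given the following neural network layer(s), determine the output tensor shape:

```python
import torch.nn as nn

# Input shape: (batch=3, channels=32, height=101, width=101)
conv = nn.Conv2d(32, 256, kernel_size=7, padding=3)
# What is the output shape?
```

Input: (3, 32, 101, 101) -> Output: (3, 256, 101, 101)

Answer: (3, 256, 101, 101)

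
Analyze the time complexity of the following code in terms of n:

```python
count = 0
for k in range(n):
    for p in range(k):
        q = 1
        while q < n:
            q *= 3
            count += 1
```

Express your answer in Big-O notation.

Each loop level contributes: n × n × log n. Multiplying the contributions gives O(n^2 log n).

Answer: O(n^2 log n)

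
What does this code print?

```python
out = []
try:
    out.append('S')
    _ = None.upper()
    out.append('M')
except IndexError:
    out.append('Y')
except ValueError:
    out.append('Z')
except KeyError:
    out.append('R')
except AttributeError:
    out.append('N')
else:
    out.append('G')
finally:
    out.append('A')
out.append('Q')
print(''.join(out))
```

Execution trace: 'S' (try body) → 'N' (except AttributeError) → 'A' (finally) → 'Q' (after the try/except). Output: SNAQ

Answer: SNAQ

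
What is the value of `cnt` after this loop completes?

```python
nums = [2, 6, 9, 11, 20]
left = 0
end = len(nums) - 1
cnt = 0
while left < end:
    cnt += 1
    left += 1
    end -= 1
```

Iterations until pointers meet (list length 5)
`cnt` takes the values: 0 → 1 → 2

Answer: 2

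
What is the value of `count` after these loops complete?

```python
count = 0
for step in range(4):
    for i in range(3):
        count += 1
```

4 * 3 = 12
`count` takes the values: 0 → 1 → 2 → 3 → 4 → 5 → 6 → 7 → 8 → 9 → 10 → 11 → 12

Answer: 12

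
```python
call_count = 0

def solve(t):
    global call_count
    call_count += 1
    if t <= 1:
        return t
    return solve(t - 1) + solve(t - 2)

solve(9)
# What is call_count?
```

Calls(t) = 1 + Calls(t-1) + Calls(t-2); Calls(0)=Calls(1)=1. For t=9 this gives 109.

Answer: 109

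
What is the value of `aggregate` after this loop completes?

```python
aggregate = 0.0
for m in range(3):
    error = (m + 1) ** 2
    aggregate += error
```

Sum of squared losses 1² + 2² + ... + 3²
`aggregate` takes the values: 0.0 → 1.0 → 5.0 → 14.0

Answer: 14.0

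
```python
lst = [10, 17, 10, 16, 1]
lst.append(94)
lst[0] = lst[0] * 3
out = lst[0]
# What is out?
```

Trace:
`lst = [10, 17, 10, 16, 1]` → lst = [10, 17, 10, 16, 1]
`lst.append(94)` → lst = [10, 17, 10, 16, 1, 94]
`lst[0] = lst[0] * 3` → lst = [30, 17, 10, 16, 1, 94]
`out = lst[0]` → out = 30
So out = 30

Answer: 30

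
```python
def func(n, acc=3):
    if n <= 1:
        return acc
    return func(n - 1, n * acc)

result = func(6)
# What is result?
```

Accumulator trace (n, acc): (6, 3) -> (5, 18) -> (4, 90) -> (3, 360) -> (2, 1080) -> (1, 2160) -> return 2160

Answer: 2160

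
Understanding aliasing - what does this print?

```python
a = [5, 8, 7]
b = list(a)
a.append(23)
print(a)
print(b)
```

Key concept: list() constructor creates copy.
Step by step:
`a = [5, 8, 7]` → a = [5, 8, 7]
`b = list(a)` → b = [5, 8, 7]
`a.append(23)` → a = [5, 8, 7, 23]
`print(a)` → prints [5, 8, 7, 23]
`print(b)` → prints [5, 8, 7]

Answer:
[5, 8, 7, 23]
[5, 8, 7]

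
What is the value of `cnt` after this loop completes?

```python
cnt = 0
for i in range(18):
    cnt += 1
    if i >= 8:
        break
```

Loop breaks when i reaches 8, cnt is 9
`cnt` takes the values: 0 → 1 → 2 → 3 → 4 → 5 → 6 → 7 → 8 → 9

Answer: 9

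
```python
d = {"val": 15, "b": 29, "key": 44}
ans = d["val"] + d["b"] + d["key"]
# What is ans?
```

Trace:
`d = {"val": 15, "b": 29, "key": 44}` → d = {'val': 15, 'b': 29, 'key': 44}
`ans = d["val"] + d["b"] + d["key"]` → ans = 88
So ans = 88

Answer: 88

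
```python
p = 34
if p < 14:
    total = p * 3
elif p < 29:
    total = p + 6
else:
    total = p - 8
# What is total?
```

Trace:
`p = 34` → p = 34
`if p < 14: ...` → p < 14 is False, p < 29 is False, take else branch → total = 26
So total = 26

Answer: 26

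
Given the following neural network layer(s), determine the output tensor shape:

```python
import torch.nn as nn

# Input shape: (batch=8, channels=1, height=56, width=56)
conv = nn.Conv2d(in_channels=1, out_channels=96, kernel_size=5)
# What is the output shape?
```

Input: (8, 1, 56, 56) -> Output: (8, 96, 52, 52)

Answer: (8, 96, 52, 52)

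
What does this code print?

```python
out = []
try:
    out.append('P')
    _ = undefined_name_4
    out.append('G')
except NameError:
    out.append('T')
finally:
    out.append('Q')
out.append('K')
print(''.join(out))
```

Execution trace: 'P' (try body) → 'T' (except NameError) → 'Q' (finally) → 'K' (after the try/except). Output: PTQK

Answer: PTQK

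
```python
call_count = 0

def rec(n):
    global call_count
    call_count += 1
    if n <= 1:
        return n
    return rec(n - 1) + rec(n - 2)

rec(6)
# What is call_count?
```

Calls(n) = 1 + Calls(n-1) + Calls(n-2); Calls(0)=Calls(1)=1. For n=6 this gives 25.

Answer: 25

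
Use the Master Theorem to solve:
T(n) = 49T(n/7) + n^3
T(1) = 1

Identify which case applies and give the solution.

a=49, b=7, f(n)=n^3. log_7(49) = 2. Since c=3 > 2 and the regularity condition holds (49(n/7)^3 = (49/7^3)n^3 with 49/7^3 < 1), Case 3 applies: T(n) = Θ(f(n)) = O(n^3).

Answer: O(n^3) - Case 3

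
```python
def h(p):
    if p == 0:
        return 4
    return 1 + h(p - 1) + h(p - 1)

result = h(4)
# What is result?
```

h(p) = 1 + 2·h(p-1), h(0)=4. Closed form: (4+1)·2^4 - 1 = 79.

Answer: 79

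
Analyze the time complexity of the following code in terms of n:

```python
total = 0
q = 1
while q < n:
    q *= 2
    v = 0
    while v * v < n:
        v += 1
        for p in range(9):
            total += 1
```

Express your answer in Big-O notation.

Each loop level contributes: log n × √n × 1. Multiplying the contributions gives O(√n log n).

Answer: O(√n log n)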